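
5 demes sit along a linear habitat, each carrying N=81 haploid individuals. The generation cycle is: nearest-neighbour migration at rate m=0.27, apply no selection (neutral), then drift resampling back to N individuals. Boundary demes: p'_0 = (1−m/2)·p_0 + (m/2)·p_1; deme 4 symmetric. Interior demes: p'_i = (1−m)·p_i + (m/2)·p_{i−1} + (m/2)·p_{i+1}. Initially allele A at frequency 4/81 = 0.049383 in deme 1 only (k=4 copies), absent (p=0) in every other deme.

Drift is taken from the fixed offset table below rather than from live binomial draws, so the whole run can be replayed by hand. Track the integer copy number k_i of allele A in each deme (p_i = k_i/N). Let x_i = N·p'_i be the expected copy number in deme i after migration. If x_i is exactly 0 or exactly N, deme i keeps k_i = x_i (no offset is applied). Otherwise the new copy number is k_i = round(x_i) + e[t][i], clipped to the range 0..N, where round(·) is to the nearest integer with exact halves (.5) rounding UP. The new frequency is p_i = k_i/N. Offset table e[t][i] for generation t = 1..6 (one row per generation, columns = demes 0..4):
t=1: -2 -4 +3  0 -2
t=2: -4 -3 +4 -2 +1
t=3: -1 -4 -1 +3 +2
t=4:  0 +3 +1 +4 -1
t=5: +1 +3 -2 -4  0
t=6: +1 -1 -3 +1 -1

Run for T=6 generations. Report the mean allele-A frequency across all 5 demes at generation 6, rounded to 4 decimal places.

0.0272

t=0: k=[0 4 0 0 0]
t=1: x=[0.5400 2.9200 0.5400 0.0000 0.0000] k=[0 0 4 0 0]
t=2: x=[0.0000 0.5400 2.9200 0.5400 0.0000] k=[0 0 7 0 0]
t=3: x=[0.0000 0.9450 5.1100 0.9450 0.0000] k=[0 0 4 4 0]
t=4: x=[0.0000 0.5400 3.4600 3.4600 0.5400] k=[0 4 4 7 0]
t=5: x=[0.5400 3.4600 4.4050 5.6500 0.9450] k=[2 6 2 2 1]
t=6: x=[2.5400 4.9200 2.5400 1.8650 1.1350] k=[4 4 0 3 0]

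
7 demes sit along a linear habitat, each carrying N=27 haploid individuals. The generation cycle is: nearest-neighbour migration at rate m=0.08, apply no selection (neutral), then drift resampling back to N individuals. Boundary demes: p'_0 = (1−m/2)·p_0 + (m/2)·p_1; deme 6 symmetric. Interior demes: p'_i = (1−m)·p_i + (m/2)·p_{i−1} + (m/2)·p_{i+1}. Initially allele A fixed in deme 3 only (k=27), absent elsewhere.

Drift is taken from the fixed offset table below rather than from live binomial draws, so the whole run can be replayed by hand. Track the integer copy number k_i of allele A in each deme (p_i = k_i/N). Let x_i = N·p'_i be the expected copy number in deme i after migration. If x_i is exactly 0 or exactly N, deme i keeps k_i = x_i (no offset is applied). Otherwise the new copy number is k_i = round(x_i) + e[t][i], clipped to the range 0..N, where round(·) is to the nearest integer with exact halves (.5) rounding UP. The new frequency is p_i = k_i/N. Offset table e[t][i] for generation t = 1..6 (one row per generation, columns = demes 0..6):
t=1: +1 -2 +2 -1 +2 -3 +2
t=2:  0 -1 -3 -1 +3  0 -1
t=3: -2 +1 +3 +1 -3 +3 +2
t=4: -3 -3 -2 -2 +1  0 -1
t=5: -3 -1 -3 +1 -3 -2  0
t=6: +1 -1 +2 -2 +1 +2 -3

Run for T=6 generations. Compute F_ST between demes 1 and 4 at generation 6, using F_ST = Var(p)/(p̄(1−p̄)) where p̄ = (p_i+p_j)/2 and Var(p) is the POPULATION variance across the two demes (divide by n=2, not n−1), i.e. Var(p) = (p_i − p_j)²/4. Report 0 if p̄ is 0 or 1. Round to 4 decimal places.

0.1020

t=0: k=[0 0 0 27 0 0 0]
t=1: x=[0.0000 0.0000 1.0800 24.8400 1.0800 0.0000 0.0000] k=[0 0 3 24 3 0 0]
t=2: x=[0.0000 0.1200 3.7200 22.3200 3.7200 0.1200 0.0000] k=[0 0 1 21 7 0 0]
t=3: x=[0.0000 0.0400 1.7600 19.6400 7.2800 0.2800 0.0000] k=[0 1 5 21 4 3 0]
t=4: x=[0.0400 1.1200 5.4800 19.6800 4.6400 2.9200 0.1200] k=[0 0 3 18 6 3 0]
t=5: x=[0.0000 0.1200 3.4800 16.9200 6.3600 3.0000 0.1200] k=[0 0 0 18 3 1 0]
t=6: x=[0.0000 0.0000 0.7200 16.6800 3.5200 1.0400 0.0400] k=[0 0 3 15 5 3 0]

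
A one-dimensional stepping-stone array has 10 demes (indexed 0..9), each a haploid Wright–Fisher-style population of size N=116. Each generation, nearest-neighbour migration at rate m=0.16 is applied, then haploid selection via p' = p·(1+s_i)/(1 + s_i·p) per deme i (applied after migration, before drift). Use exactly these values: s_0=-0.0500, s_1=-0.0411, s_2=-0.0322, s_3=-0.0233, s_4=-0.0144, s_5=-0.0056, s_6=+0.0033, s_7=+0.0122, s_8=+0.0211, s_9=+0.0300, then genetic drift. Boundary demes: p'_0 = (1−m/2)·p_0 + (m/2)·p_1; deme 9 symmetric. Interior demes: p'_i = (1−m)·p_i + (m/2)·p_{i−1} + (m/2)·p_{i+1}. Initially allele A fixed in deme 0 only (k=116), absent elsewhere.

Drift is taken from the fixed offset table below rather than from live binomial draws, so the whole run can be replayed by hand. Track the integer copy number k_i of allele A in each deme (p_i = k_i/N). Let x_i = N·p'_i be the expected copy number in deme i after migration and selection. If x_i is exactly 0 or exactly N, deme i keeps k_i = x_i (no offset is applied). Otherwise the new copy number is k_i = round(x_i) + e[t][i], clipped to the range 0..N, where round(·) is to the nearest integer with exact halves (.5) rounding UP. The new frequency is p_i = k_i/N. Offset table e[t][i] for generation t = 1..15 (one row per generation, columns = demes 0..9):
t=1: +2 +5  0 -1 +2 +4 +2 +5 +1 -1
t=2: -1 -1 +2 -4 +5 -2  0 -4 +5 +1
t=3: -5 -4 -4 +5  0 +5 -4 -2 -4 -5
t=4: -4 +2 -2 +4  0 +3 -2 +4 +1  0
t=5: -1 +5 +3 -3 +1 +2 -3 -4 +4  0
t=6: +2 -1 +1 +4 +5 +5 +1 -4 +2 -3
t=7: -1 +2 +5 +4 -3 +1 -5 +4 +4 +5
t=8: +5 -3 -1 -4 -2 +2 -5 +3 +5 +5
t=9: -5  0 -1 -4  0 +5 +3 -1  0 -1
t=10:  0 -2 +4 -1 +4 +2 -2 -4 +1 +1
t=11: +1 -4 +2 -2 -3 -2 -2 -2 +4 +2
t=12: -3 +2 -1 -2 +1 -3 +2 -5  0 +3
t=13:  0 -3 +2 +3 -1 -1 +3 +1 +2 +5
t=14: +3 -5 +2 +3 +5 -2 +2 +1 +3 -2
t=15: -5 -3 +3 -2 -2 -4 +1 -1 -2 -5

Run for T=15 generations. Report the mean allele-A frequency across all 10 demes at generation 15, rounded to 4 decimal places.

t=0: k=[116 0 0 0 0 0 0 0 0 0]
t=1: x=[106.2725 8.9279 0.0000 0.0000 0.0000 0.0000 0.0000 0.0000 0.0000 0.0000] k=[108 14 0 0 0 0 0 0 0 0]
t=2: x=[99.7774 19.7040 1.0843 0.0000 0.0000 0.0000 0.0000 0.0000 0.0000 0.0000] k=[99 19 3 0 0 0 0 0 0 0]
t=3: x=[91.6272 23.3280 3.9143 0.2344 0.0000 0.0000 0.0000 0.0000 0.0000 0.0000] k=[87 19 0 5 0 0 0 0 0 0]
t=4: x=[80.3051 22.1579 1.8592 4.1056 0.3943 0.0000 0.0000 0.0000 0.0000 0.0000] k=[76 24 0 8 0 0 0 0 0 0]
t=5: x=[70.4289 25.3977 2.4793 6.5723 0.6308 0.0000 0.0000 0.0000 0.0000 0.0000] k=[69 30 5 4 2 0 0 0 0 0]
t=6: x=[64.4152 30.1737 6.7101 3.8317 1.9717 0.1591 0.0000 0.0000 0.0000 0.0000] k=[66 29 8 8 7 5 0 0 0 0]
t=7: x=[61.5608 29.3504 9.3935 7.7478 6.8262 4.7344 0.4013 0.0000 0.0000 0.0000] k=[61 31 14 12 4 6 0 0 0 0]
t=8: x=[57.1126 31.0759 14.7729 11.2777 4.7337 5.3314 0.4816 0.0000 0.0000 0.0000] k=[62 28 14 7 3 7 0 0 0 0]
t=9: x=[57.7927 28.6843 14.1484 7.0816 3.5892 6.0875 0.5618 0.0000 0.0000 0.0000] k=[53 29 13 3 4 11 4 0 0 0]
t=10: x=[49.6185 28.7234 13.0949 3.7926 4.4179 9.8294 4.2535 0.3239 0.0000 0.0000] k=[50 27 17 3 8 12 2 0 0 0]
t=11: x=[46.7219 27.1574 16.2180 4.4187 7.8136 10.8248 2.6485 0.1619 0.0000 0.0000] k=[48 23 18 2 5 9 1 0 0 0]
t=12: x=[44.5840 23.7963 16.6479 3.4404 5.0100 7.9981 1.5651 0.0810 0.0000 0.0000] k=[42 26 16 1 6 5 4 0 0 0]
t=13: x=[39.3751 25.6322 15.1633 2.5407 5.4442 4.9732 3.7720 0.3239 0.0000 0.0000] k=[39 23 17 6 4 4 7 1 0 0]
t=14: x=[36.4262 23.0159 16.1399 6.5723 4.1022 4.2171 6.2996 1.4169 0.0817 0.0000] k=[39 18 18 10 9 2 8 2 3 0]
t=15: x=[36.0336 19.0037 16.8824 10.3359 8.4062 3.0234 7.0618 2.5905 2.7352 0.2472] k=[31 16 20 8 6 0 8 2 1 0]

0.0793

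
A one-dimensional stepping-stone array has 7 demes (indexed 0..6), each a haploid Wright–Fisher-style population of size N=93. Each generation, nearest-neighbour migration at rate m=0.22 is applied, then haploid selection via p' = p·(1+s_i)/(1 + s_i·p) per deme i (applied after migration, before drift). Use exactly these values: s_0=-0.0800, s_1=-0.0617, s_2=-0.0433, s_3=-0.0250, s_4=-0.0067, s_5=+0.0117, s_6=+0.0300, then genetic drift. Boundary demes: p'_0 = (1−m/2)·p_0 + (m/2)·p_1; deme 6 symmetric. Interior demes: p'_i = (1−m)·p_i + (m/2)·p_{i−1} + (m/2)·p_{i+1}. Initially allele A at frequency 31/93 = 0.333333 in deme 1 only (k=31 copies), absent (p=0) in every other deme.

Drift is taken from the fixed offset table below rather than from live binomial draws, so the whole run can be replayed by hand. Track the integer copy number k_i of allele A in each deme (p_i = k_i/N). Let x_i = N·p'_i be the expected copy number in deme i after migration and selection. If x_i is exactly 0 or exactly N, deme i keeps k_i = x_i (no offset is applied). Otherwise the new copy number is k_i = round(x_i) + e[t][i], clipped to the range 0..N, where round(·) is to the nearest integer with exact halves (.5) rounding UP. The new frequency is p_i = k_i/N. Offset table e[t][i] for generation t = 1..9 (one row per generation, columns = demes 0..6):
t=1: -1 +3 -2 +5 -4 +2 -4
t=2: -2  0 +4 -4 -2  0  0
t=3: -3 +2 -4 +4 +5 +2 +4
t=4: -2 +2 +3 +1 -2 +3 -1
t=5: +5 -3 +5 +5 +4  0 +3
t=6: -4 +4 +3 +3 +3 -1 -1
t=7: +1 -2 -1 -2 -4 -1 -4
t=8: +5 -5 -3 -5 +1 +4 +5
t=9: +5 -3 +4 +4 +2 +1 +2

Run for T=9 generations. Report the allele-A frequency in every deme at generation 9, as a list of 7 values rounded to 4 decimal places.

t=0: k=[0 31 0 0 0 0 0]
t=1: x=[3.1464 23.0580 3.2675 0.0000 0.0000 0.0000 0.0000] k=[2 26 1 0 0 0 0]
t=2: x=[4.2859 19.6065 3.4883 0.1073 0.0000 0.0000 0.0000] k=[2 20 7 0 0 0 0]
t=3: x=[3.6742 15.7396 7.3546 0.7509 0.0000 0.0000 0.0000] k=[1 18 3 5 0 0 0]
t=4: x=[2.6469 13.7184 4.6697 4.1289 0.5463 0.0000 0.0000] k=[1 16 8 5 0 0 0]
t=5: x=[2.4436 12.7529 8.2125 4.6665 0.5463 0.0000 0.0000] k=[7 10 13 10 5 0 0]
t=6: x=[6.7864 9.4457 11.8739 9.5606 4.9683 0.5564 0.0000] k=[3 13 15 13 8 0 0]
t=7: x=[3.7854 11.4644 14.0246 12.3955 7.6228 0.8902 0.0000] k=[5 9 13 10 4 0 0]
t=8: x=[5.0283 8.4954 11.7674 9.4528 4.1930 0.4451 0.0000] k=[10 3 9 4 5 4 0]
t=9: x=[8.5596 4.1689 7.4798 4.5492 4.7496 3.7112 0.4531] k=[14 1 11 9 7 5 2]

[0.1505, 0.0108, 0.1183, 0.0968, 0.0753, 0.0538, 0.0215]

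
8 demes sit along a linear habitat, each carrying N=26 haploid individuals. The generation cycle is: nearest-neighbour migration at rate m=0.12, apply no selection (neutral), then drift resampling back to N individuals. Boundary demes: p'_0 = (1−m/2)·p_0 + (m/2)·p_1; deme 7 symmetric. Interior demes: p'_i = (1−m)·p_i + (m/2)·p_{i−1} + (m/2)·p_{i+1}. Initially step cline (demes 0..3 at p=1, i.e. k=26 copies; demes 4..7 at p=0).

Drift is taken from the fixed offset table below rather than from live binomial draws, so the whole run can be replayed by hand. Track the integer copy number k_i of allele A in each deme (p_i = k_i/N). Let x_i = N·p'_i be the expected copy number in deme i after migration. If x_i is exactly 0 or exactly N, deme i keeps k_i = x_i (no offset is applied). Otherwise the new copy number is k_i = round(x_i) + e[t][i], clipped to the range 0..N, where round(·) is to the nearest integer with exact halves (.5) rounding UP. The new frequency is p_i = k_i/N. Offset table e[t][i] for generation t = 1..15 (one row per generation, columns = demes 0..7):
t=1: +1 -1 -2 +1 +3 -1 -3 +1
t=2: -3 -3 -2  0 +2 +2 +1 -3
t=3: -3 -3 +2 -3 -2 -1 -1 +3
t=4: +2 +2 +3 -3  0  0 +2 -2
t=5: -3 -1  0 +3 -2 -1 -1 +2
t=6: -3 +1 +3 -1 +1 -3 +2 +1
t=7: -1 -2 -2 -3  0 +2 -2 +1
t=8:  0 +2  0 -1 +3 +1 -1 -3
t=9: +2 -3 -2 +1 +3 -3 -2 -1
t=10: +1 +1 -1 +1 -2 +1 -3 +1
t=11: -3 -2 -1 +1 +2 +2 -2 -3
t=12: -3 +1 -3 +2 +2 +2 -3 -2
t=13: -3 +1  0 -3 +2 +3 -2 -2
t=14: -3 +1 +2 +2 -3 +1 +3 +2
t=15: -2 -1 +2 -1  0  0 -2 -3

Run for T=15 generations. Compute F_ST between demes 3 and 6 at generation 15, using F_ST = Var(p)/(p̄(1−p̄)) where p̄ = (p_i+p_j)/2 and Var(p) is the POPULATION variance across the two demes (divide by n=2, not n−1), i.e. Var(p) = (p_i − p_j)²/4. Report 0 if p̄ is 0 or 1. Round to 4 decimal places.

t=0: k=[26 26 26 26 0 0 0 0]
t=1: x=[26.0000 26.0000 26.0000 24.4400 1.5600 0.0000 0.0000 0.0000] k=[26 26 26 25 5 0 0 0]
t=2: x=[26.0000 26.0000 25.9400 23.8600 5.9000 0.3000 0.0000 0.0000] k=[26 26 24 24 8 2 0 0]
t=3: x=[26.0000 25.8800 24.1200 23.0400 8.6000 2.2400 0.1200 0.0000] k=[26 23 26 20 7 1 0 0]
t=4: x=[25.8200 23.3600 25.4600 19.5800 7.4200 1.3000 0.0600 0.0000] k=[26 25 26 17 7 1 2 0]
t=5: x=[25.9400 25.1200 25.4000 16.9400 7.2400 1.4200 1.8200 0.1200] k=[23 24 25 20 5 0 1 2]
t=6: x=[23.0600 24.0000 24.6400 19.4000 5.6000 0.3600 1.0000 1.9400] k=[20 25 26 18 7 0 3 3]
t=7: x=[20.3000 24.7600 25.4600 17.8200 7.2400 0.6000 2.8200 3.0000] k=[19 23 23 15 7 3 1 4]
t=8: x=[19.2400 22.7600 22.5200 15.0000 7.2400 3.1200 1.3000 3.8200] k=[19 25 23 14 10 4 0 1]
t=9: x=[19.3600 24.5200 22.5800 14.3000 9.8800 4.1200 0.3000 0.9400] k=[21 22 21 15 13 1 0 0]
t=10: x=[21.0600 21.8800 20.7000 15.2400 12.4000 1.6600 0.0600 0.0000] k=[22 23 20 16 10 3 0 0]
t=11: x=[22.0600 22.7600 19.9400 15.8800 9.9400 3.2400 0.1800 0.0000] k=[19 21 19 17 12 5 0 0]
t=12: x=[19.1200 20.7600 19.0000 16.8200 11.8800 5.1200 0.3000 0.0000] k=[16 22 16 19 14 7 0 0]
t=13: x=[16.3600 21.2800 16.5400 18.5200 13.8800 7.0000 0.4200 0.0000] k=[13 22 17 16 16 10 0 0]
t=14: x=[13.5400 21.1600 17.2400 16.0600 15.6400 9.7600 0.6000 0.0000] k=[11 22 19 18 13 11 4 0]
t=15: x=[11.6600 21.1600 19.1200 17.7600 13.1800 10.7000 4.1800 0.2400] k=[10 20 21 17 13 11 2 0]

0.3589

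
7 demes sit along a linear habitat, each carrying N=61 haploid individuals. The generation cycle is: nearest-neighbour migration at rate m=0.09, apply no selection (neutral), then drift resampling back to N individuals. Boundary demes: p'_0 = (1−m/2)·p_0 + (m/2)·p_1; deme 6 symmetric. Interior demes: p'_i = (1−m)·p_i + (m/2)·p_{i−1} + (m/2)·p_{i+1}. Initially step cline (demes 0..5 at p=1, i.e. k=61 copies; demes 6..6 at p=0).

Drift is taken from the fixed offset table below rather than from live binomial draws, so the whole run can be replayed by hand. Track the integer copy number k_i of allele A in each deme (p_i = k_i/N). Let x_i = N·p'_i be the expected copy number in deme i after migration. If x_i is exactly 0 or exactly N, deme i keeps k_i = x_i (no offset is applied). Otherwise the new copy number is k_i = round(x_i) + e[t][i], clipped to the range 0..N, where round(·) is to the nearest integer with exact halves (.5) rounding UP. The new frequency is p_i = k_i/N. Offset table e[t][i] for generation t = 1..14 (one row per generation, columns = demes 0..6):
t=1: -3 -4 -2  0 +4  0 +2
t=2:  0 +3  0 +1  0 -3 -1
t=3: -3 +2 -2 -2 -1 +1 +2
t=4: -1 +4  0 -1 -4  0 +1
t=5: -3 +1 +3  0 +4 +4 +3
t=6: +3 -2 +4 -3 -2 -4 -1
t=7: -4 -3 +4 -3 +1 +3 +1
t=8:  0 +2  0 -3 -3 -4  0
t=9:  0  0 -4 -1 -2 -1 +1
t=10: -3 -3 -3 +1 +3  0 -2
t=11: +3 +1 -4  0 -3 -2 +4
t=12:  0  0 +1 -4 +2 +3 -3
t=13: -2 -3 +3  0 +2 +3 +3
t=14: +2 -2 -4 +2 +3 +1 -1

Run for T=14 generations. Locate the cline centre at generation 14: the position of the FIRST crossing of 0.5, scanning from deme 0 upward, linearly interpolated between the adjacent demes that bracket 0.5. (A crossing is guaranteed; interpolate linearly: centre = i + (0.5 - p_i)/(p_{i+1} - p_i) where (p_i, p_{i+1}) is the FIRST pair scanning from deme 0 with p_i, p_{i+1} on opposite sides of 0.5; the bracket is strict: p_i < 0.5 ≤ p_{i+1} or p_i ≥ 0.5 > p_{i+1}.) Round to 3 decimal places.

t=0: k=[61 61 61 61 61 61 0]
t=1: x=[61.0000 61.0000 61.0000 61.0000 61.0000 58.2550 2.7450] k=[61 61 61 61 61 58 5]
t=2: x=[61.0000 61.0000 61.0000 61.0000 60.8650 55.7500 7.3850] k=[61 61 61 61 61 53 6]
t=3: x=[61.0000 61.0000 61.0000 61.0000 60.6400 51.2450 8.1150] k=[61 61 61 61 60 52 10]
t=4: x=[61.0000 61.0000 61.0000 60.9550 59.6850 50.4700 11.8900] k=[61 61 61 60 56 50 13]
t=5: x=[61.0000 61.0000 60.9550 59.8650 55.9100 48.6050 14.6650] k=[61 61 61 60 60 53 18]
t=6: x=[61.0000 61.0000 60.9550 60.0450 59.6850 51.7400 19.5750] k=[61 61 61 57 58 48 19]
t=7: x=[61.0000 61.0000 60.8200 57.2250 57.5050 47.1450 20.3050] k=[61 61 61 54 59 50 21]
t=8: x=[61.0000 61.0000 60.6850 54.5400 58.3700 49.1000 22.3050] k=[61 61 61 52 55 45 22]
t=9: x=[61.0000 61.0000 60.5950 52.5400 54.4150 44.4150 23.0350] k=[61 61 57 52 52 43 24]
t=10: x=[61.0000 60.8200 56.9550 52.2250 51.5950 42.5500 24.8550] k=[61 58 54 53 55 43 23]
t=11: x=[60.8650 57.9550 54.1350 53.1350 54.3700 42.6400 23.9000] k=[61 59 50 53 51 41 28]
t=12: x=[60.9100 58.6850 50.5400 52.7750 50.6400 40.8650 28.5850] k=[61 59 52 49 53 44 26]
t=13: x=[60.9100 58.7750 52.1800 49.3150 52.4150 43.5950 26.8100] k=[59 56 55 49 54 47 30]
t=14: x=[58.8650 56.0900 54.7750 49.4950 53.4600 46.5500 30.7650] k=[61 54 51 51 56 48 30]

5.972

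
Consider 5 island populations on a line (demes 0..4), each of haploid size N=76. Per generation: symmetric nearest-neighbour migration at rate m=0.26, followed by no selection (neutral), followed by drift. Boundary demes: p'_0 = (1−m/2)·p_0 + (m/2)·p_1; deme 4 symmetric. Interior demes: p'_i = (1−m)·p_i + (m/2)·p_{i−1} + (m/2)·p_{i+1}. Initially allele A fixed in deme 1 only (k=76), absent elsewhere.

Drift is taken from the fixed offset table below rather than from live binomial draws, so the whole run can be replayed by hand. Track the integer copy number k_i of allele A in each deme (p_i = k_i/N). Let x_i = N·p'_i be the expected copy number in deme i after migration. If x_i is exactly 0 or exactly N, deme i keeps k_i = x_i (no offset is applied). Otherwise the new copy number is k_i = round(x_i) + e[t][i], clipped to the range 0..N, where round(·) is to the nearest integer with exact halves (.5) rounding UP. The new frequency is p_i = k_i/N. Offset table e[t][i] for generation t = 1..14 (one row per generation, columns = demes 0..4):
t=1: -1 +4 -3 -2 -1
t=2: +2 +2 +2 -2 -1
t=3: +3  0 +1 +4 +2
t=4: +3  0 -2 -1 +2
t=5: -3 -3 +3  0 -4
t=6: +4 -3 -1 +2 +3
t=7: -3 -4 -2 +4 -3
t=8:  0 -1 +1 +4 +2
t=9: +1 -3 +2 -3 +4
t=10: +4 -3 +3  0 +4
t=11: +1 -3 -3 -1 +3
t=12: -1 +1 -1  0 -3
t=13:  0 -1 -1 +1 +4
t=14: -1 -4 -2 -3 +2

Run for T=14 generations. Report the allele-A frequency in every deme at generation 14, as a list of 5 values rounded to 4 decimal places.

[0.3026, 0.1974, 0.1842, 0.1711, 0.2632]

t=0: k=[0 76 0 0 0]
t=1: x=[9.8800 56.2400 9.8800 0.0000 0.0000] k=[9 60 7 0 0]
t=2: x=[15.6300 46.4800 12.9800 0.9100 0.0000] k=[18 48 15 0 0]
t=3: x=[21.9000 39.8100 17.3400 1.9500 0.0000] k=[25 40 18 6 0]
t=4: x=[26.9500 35.1900 19.3000 6.7800 0.7800] k=[30 35 17 6 3]
t=5: x=[30.6500 32.0100 17.9100 7.0400 3.3900] k=[28 29 21 7 0]
t=6: x=[28.1300 27.8300 20.2200 7.9100 0.9100] k=[32 25 19 10 4]
t=7: x=[31.0900 25.1300 18.6100 10.3900 4.7800] k=[28 21 17 14 2]
t=8: x=[27.0900 21.3900 17.1300 12.8300 3.5600] k=[27 20 18 17 6]
t=9: x=[26.0900 20.6500 18.1300 15.7000 7.4300] k=[27 18 20 13 11]
t=10: x=[25.8300 19.4300 18.8300 13.6500 11.2600] k=[30 16 22 14 15]
t=11: x=[28.1800 18.6000 20.1800 15.1700 14.8700] k=[29 16 17 14 18]
t=12: x=[27.3100 17.8200 16.4800 14.9100 17.4800] k=[26 19 15 15 14]
t=13: x=[25.0900 19.3900 15.5200 14.8700 14.1300] k=[25 18 15 16 18]
t=14: x=[24.0900 18.5200 15.5200 16.1300 17.7400] k=[23 15 14 13 20]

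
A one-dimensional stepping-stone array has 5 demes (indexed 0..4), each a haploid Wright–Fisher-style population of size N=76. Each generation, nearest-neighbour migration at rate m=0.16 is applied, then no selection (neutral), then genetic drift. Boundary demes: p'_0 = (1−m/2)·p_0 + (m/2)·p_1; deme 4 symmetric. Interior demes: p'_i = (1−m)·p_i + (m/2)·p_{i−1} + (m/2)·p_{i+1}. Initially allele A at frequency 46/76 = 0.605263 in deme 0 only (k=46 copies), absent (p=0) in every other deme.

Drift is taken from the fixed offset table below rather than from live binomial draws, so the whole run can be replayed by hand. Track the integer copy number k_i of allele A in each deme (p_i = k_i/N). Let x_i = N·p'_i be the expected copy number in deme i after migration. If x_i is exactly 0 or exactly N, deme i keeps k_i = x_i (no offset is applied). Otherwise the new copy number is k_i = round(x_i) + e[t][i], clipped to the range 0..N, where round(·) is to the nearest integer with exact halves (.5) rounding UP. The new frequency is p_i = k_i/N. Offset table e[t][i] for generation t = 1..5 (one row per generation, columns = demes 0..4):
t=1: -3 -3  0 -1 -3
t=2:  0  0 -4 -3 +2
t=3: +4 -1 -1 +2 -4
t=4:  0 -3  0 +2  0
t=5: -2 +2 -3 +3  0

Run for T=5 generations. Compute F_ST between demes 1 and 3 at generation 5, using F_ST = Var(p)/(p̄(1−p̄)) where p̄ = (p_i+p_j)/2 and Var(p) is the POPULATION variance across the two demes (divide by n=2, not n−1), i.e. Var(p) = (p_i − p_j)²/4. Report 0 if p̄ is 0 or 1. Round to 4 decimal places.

0.0556

t=0: k=[46 0 0 0 0]
t=1: x=[42.3200 3.6800 0.0000 0.0000 0.0000] k=[39 1 0 0 0]
t=2: x=[35.9600 3.9600 0.0800 0.0000 0.0000] k=[36 4 0 0 0]
t=3: x=[33.4400 6.2400 0.3200 0.0000 0.0000] k=[37 5 0 0 0]
t=4: x=[34.4400 7.1600 0.4000 0.0000 0.0000] k=[34 4 0 0 0]
t=5: x=[31.6000 6.0800 0.3200 0.0000 0.0000] k=[30 8 0 0 0]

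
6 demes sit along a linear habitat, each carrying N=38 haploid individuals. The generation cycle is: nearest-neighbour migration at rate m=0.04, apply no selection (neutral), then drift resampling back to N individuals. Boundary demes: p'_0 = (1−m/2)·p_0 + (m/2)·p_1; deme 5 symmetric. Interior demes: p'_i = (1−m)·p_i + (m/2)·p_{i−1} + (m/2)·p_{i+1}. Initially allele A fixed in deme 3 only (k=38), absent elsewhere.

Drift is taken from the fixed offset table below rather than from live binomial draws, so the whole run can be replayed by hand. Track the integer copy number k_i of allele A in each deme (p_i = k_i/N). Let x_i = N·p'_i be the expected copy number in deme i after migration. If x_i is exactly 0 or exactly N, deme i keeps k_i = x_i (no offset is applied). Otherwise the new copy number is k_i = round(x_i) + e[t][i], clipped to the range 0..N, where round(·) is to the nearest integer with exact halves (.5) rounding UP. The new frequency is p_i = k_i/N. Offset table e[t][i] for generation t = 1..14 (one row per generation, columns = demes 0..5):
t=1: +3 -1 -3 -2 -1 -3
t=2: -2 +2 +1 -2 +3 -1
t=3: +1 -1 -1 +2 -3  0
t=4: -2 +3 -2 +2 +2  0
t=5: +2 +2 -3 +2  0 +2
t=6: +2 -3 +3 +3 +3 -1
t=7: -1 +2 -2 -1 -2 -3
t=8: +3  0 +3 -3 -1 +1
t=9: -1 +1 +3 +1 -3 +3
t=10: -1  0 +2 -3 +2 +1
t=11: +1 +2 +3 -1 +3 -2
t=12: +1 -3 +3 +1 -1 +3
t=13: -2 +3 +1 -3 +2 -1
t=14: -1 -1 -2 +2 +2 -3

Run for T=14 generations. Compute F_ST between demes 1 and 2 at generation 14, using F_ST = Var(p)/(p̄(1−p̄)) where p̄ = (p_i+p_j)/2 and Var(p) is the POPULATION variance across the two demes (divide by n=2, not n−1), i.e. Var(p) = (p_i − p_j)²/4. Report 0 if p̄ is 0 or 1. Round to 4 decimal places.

t=0: k=[0 0 0 38 0 0]
t=1: x=[0.0000 0.0000 0.7600 36.4800 0.7600 0.0000] k=[0 0 0 34 0 0]
t=2: x=[0.0000 0.0000 0.6800 32.6400 0.6800 0.0000] k=[0 0 2 31 4 0]
t=3: x=[0.0000 0.0400 2.5400 29.8800 4.4600 0.0800] k=[0 0 2 32 1 0]
t=4: x=[0.0000 0.0400 2.5600 30.7800 1.6000 0.0200] k=[0 3 1 33 4 0]
t=5: x=[0.0600 2.9000 1.6800 31.7800 4.5000 0.0800] k=[2 5 0 34 5 2]
t=6: x=[2.0600 4.8400 0.7800 32.7400 5.5200 2.0600] k=[4 2 4 36 9 1]
t=7: x=[3.9600 2.0800 4.6000 34.8200 9.3800 1.1600] k=[3 4 3 34 7 0]
t=8: x=[3.0200 3.9600 3.6400 32.8400 7.4000 0.1400] k=[6 4 7 30 6 1]
t=9: x=[5.9600 4.1000 7.4000 29.0600 6.3800 1.1000] k=[5 5 10 30 3 4]
t=10: x=[5.0000 5.1000 10.3000 29.0600 3.5600 3.9800] k=[4 5 12 26 6 5]
t=11: x=[4.0200 5.1200 12.1400 25.3200 6.3800 5.0200] k=[5 7 15 24 9 3]
t=12: x=[5.0400 7.1200 15.0200 23.5200 9.1800 3.1200] k=[6 4 18 25 8 6]
t=13: x=[5.9600 4.3200 17.8600 24.5200 8.3000 6.0400] k=[4 7 19 22 10 5]
t=14: x=[4.0600 7.1800 18.8200 21.7000 10.1400 5.1000] k=[3 6 17 24 12 2]

0.0993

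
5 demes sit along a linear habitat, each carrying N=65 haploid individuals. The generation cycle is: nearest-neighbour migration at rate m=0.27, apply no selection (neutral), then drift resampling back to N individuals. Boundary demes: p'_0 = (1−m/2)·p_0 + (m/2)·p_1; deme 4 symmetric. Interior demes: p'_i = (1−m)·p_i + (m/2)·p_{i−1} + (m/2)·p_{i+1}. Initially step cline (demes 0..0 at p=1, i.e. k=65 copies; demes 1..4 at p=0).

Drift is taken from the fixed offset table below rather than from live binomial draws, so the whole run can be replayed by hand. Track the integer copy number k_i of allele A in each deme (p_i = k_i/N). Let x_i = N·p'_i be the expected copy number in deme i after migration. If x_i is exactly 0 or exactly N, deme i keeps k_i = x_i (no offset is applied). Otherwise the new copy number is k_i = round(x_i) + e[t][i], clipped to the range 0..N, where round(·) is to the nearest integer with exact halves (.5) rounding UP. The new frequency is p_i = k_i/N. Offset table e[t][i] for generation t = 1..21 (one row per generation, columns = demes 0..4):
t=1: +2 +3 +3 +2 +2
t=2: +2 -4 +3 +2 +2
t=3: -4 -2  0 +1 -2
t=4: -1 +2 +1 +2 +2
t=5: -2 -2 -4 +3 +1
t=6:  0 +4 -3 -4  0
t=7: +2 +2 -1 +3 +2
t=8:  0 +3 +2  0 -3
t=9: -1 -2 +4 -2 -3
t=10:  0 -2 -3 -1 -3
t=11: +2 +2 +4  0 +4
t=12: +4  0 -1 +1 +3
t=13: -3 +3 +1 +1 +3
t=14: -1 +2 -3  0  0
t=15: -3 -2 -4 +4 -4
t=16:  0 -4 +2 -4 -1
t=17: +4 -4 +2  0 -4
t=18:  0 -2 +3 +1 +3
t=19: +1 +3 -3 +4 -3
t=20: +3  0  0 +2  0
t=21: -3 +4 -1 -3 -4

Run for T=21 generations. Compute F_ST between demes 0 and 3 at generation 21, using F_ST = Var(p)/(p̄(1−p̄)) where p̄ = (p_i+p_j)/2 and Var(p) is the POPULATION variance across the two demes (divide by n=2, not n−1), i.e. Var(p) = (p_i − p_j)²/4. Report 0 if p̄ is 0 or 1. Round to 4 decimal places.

0.0441

t=0: k=[65 0 0 0 0]
t=1: x=[56.2250 8.7750 0.0000 0.0000 0.0000] k=[58 12 0 0 0]
t=2: x=[51.7900 16.5900 1.6200 0.0000 0.0000] k=[54 13 5 0 0]
t=3: x=[48.4650 17.4550 5.4050 0.6750 0.0000] k=[44 15 5 2 0]
t=4: x=[40.0850 17.5650 5.9450 2.1350 0.2700] k=[39 20 7 4 2]
t=5: x=[36.4350 20.8100 8.3500 4.1350 2.2700] k=[34 19 4 7 3]
t=6: x=[31.9750 19.0000 6.4300 6.0550 3.5400] k=[32 23 3 2 4]
t=7: x=[30.7850 21.5150 5.5650 2.4050 3.7300] k=[33 24 5 5 6]
t=8: x=[31.7850 22.6500 7.5650 5.1350 5.8650] k=[32 26 10 5 3]
t=9: x=[31.1900 24.6500 11.4850 5.4050 3.2700] k=[30 23 15 3 0]
t=10: x=[29.0550 22.8650 14.4600 4.2150 0.4050] k=[29 21 11 3 0]
t=11: x=[27.9200 20.7300 11.2700 3.6750 0.4050] k=[30 23 15 4 4]
t=12: x=[29.0550 22.8650 14.5950 5.4850 4.0000] k=[33 23 14 6 7]
t=13: x=[31.6500 23.1350 14.1350 7.2150 6.8650] k=[29 26 15 8 10]
t=14: x=[28.5950 24.9200 15.5400 9.2150 9.7300] k=[28 27 13 9 10]
t=15: x=[27.8650 25.2450 14.3500 9.6750 9.8650] k=[25 23 10 14 6]
t=16: x=[24.7300 21.5150 12.2950 12.3800 7.0800] k=[25 18 14 8 6]
t=17: x=[24.0550 18.4050 13.7300 8.5400 6.2700] k=[28 14 16 9 2]
t=18: x=[26.1100 16.1600 14.7850 9.0000 2.9450] k=[26 14 18 10 6]
t=19: x=[24.3800 16.1600 16.3800 10.5400 6.5400] k=[25 19 13 15 4]
t=20: x=[24.1900 19.0000 14.0800 13.2450 5.4850] k=[27 19 14 15 5]
t=21: x=[25.9200 19.4050 14.8100 13.5150 6.3500] k=[23 23 14 11 2]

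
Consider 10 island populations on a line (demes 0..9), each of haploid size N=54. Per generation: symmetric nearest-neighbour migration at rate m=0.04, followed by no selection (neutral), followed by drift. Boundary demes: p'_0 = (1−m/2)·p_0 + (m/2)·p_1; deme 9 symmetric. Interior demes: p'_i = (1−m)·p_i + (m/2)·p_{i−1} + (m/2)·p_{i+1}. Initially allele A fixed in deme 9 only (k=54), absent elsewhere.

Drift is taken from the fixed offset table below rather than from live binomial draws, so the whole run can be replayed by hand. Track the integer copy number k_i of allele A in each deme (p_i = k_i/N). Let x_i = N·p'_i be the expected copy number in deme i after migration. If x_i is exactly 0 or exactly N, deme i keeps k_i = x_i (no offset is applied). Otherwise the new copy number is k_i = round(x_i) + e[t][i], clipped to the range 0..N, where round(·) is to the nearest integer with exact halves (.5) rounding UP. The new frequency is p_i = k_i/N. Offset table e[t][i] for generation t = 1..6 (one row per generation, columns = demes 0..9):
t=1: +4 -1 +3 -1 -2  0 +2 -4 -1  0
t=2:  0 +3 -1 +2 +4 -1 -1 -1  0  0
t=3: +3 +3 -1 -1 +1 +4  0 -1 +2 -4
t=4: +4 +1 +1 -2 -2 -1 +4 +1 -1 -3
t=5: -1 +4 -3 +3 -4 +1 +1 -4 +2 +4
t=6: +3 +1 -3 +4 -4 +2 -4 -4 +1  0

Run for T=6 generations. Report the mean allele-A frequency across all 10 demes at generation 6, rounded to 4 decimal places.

0.1037

t=0: k=[0 0 0 0 0 0 0 0 0 54]
t=1: x=[0.0000 0.0000 0.0000 0.0000 0.0000 0.0000 0.0000 0.0000 1.0800 52.9200] k=[0 0 0 0 0 0 0 0 0 53]
t=2: x=[0.0000 0.0000 0.0000 0.0000 0.0000 0.0000 0.0000 0.0000 1.0600 51.9400] k=[0 0 0 0 0 0 0 0 1 52]
t=3: x=[0.0000 0.0000 0.0000 0.0000 0.0000 0.0000 0.0000 0.0200 2.0000 50.9800] k=[0 0 0 0 0 0 0 0 4 47]
t=4: x=[0.0000 0.0000 0.0000 0.0000 0.0000 0.0000 0.0000 0.0800 4.7800 46.1400] k=[0 0 0 0 0 0 0 1 4 43]
t=5: x=[0.0000 0.0000 0.0000 0.0000 0.0000 0.0000 0.0200 1.0400 4.7200 42.2200] k=[0 0 0 0 0 0 1 0 7 46]
t=6: x=[0.0000 0.0000 0.0000 0.0000 0.0000 0.0200 0.9600 0.1600 7.6400 45.2200] k=[0 0 0 0 0 2 0 0 9 45]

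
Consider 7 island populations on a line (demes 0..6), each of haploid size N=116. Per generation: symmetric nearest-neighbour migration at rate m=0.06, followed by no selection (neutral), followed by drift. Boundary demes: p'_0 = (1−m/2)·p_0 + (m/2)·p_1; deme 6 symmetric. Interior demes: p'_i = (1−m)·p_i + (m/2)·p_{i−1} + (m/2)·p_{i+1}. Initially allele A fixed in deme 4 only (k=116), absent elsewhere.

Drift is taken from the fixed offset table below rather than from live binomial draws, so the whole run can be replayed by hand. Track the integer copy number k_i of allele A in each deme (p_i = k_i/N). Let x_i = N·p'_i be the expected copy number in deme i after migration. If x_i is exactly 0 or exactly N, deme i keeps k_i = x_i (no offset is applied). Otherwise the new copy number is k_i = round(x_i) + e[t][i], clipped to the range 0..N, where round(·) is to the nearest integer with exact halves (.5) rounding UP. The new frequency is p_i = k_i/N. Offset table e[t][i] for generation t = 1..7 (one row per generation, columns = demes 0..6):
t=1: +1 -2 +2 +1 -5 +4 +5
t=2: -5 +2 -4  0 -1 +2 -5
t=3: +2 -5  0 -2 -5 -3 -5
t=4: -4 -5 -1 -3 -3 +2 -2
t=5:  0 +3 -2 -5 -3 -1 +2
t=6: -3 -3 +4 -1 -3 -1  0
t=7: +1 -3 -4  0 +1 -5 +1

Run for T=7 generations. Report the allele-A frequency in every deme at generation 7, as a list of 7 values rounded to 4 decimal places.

[0.0000, 0.0000, 0.0000, 0.0517, 0.5431, 0.0948, 0.0259]

t=0: k=[0 0 0 0 116 0 0]
t=1: x=[0.0000 0.0000 0.0000 3.4800 109.0400 3.4800 0.0000] k=[0 0 0 4 104 7 0]
t=2: x=[0.0000 0.0000 0.1200 6.8800 98.0900 9.7000 0.2100] k=[0 0 0 7 97 12 0]
t=3: x=[0.0000 0.0000 0.2100 9.4900 91.7500 14.1900 0.3600] k=[0 0 0 7 87 11 0]
t=4: x=[0.0000 0.0000 0.2100 9.1900 82.3200 12.9500 0.3300] k=[0 0 0 6 79 15 0]
t=5: x=[0.0000 0.0000 0.1800 8.0100 74.8900 16.4700 0.4500] k=[0 0 0 3 72 15 2]
t=6: x=[0.0000 0.0000 0.0900 4.9800 68.2200 16.3200 2.3900] k=[0 0 4 4 65 15 2]
t=7: x=[0.0000 0.1200 3.8800 5.8300 61.6700 16.1100 2.3900] k=[0 0 0 6 63 11 3]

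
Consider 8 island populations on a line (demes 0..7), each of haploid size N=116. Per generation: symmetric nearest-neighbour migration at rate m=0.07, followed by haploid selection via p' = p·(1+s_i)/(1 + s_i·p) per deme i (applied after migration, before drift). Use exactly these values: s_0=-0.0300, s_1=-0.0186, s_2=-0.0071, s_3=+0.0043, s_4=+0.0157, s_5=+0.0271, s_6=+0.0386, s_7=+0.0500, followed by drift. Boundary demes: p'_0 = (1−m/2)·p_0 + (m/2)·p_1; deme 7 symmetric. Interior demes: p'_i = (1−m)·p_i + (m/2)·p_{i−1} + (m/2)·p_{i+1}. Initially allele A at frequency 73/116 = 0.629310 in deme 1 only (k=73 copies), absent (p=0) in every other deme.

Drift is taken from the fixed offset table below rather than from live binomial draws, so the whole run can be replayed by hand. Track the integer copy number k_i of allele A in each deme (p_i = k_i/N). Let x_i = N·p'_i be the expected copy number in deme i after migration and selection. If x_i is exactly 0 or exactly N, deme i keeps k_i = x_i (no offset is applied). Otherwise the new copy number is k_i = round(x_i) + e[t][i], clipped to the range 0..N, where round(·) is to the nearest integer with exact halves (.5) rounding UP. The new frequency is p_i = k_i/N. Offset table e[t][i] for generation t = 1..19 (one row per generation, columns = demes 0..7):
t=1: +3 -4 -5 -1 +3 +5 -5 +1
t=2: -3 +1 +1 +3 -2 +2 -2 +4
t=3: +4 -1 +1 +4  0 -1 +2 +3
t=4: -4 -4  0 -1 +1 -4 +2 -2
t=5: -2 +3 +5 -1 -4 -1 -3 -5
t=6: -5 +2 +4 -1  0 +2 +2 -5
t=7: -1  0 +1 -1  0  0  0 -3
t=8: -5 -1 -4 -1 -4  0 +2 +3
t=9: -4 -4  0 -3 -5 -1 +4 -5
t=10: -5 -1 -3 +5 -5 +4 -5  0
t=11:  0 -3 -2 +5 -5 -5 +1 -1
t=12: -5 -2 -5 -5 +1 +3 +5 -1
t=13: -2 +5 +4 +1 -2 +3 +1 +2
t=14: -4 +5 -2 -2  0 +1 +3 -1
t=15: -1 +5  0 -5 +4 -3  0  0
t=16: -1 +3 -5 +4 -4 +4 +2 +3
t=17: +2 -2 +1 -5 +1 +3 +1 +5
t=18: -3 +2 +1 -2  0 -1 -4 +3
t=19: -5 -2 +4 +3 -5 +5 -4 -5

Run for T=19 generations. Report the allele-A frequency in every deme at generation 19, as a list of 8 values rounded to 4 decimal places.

[0.0000, 0.1897, 0.0948, 0.0259, 0.0000, 0.1034, 0.0000, 0.0517]

t=0: k=[0 73 0 0 0 0 0 0]
t=1: x=[2.4800 67.3605 2.5373 0.0000 0.0000 0.0000 0.0000 0.0000] k=[5 63 0 0 0 0 0 0]
t=2: x=[6.8315 58.2206 2.1896 0.0000 0.0000 0.0000 0.0000 0.0000] k=[4 59 3 0 0 0 0 0]
t=3: x=[5.7561 54.5721 4.8220 0.1055 0.0000 0.0000 0.0000 0.0000] k=[10 54 6 4 0 0 0 0]
t=4: x=[11.2273 50.2446 7.5595 3.9463 0.1422 0.0000 0.0000 0.0000] k=[7 46 8 3 1 0 0 0]
t=5: x=[8.1316 42.7967 9.0951 3.1180 1.0511 0.0359 0.0000 0.0000] k=[6 46 14 2 0 0 0 0]
t=6: x=[7.1918 42.9709 14.6088 2.3599 0.0711 0.0000 0.0000 0.0000] k=[2 45 19 1 0 0 0 0]
t=7: x=[3.4029 42.0803 19.1657 1.6018 0.0355 0.0000 0.0000 0.0000] k=[2 42 20 1 0 0 0 0]
t=8: x=[3.3009 39.3404 19.9868 1.6369 0.0355 0.0000 0.0000 0.0000] k=[0 38 16 1 0 0 0 0]
t=9: x=[1.2905 35.4362 16.1457 1.4963 0.0355 0.0000 0.0000 0.0000] k=[0 31 16 0 0 0 0 0]
t=10: x=[1.0527 28.9799 15.8672 0.5624 0.0000 0.0000 0.0000 0.0000] k=[0 28 13 6 0 0 0 0]
t=11: x=[0.9508 26.1131 13.1964 6.0596 0.2133 0.0000 0.0000 0.0000] k=[1 23 11 11 0 0 0 0]
t=12: x=[1.7177 21.4795 11.3468 10.6565 0.3910 0.0000 0.0000 0.0000] k=[0 19 6 6 1 0 0 0]
t=13: x=[0.6452 17.5979 6.4117 5.8488 1.1577 0.0359 0.0000 0.0000] k=[0 23 10 7 0 3 0 0]
t=14: x=[0.7810 21.4103 10.2830 6.8877 0.3555 2.8637 0.1090 0.0000] k=[0 26 8 5 0 4 3 0]
t=15: x=[0.8829 24.0996 8.4689 4.9503 0.3199 3.9251 3.0401 0.1102] k=[0 29 8 0 4 1 3 0]
t=16: x=[0.9848 26.8605 8.3993 0.4218 3.8120 1.2065 2.9313 0.1102] k=[0 30 3 4 0 5 5 3]
t=17: x=[1.0188 27.6081 3.9527 3.8409 0.3199 4.9502 5.1119 3.2192] k=[3 26 5 0 1 8 6 8]
t=18: x=[3.6945 24.0996 5.5224 0.2109 1.2288 7.8791 6.3640 8.2981] k=[1 26 7 0 1 7 2 11]
t=19: x=[1.8196 24.0996 7.3707 0.2812 1.1933 6.7838 2.5840 11.1678] k=[0 22 11 3 0 12 0 6]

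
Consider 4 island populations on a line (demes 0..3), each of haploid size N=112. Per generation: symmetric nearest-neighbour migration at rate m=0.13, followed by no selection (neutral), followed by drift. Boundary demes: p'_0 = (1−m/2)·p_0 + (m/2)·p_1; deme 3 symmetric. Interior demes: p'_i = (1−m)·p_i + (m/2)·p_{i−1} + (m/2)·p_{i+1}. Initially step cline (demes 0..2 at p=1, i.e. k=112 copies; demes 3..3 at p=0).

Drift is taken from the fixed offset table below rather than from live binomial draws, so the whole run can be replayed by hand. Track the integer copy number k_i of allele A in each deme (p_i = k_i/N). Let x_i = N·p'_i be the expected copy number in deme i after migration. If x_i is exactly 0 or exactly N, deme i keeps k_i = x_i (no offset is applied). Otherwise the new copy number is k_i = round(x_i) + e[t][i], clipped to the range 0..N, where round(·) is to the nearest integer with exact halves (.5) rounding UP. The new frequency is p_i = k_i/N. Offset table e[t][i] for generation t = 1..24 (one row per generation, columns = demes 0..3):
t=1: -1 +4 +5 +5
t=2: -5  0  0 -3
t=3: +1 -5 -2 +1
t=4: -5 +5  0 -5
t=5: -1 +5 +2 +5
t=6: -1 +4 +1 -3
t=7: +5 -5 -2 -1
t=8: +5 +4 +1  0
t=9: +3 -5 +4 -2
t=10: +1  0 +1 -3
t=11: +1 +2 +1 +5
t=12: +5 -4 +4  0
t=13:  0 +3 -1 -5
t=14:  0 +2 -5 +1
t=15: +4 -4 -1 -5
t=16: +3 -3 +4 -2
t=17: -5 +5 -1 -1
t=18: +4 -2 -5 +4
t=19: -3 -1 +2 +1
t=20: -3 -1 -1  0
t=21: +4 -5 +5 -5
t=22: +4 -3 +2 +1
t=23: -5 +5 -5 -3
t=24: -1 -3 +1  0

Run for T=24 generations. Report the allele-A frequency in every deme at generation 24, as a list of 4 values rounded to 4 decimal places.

t=0: k=[112 112 112 0]
t=1: x=[112.0000 112.0000 104.7200 7.2800] k=[112 112 110 12]
t=2: x=[112.0000 111.8700 103.7600 18.3700] k=[112 112 104 15]
t=3: x=[112.0000 111.4800 98.7350 20.7850] k=[112 106 97 22]
t=4: x=[111.6100 105.8050 92.7100 26.8750] k=[107 111 93 22]
t=5: x=[107.2600 109.5700 89.5550 26.6150] k=[106 112 92 32]
t=6: x=[106.3900 110.3100 89.4000 35.9000] k=[105 112 90 33]
t=7: x=[105.4550 110.1150 87.7250 36.7050] k=[110 105 86 36]
t=8: x=[109.6750 104.0900 83.9850 39.2500] k=[112 108 85 39]
t=9: x=[111.7400 106.7650 83.5050 41.9900] k=[112 102 88 40]
t=10: x=[111.3500 101.7400 85.7900 43.1200] k=[112 102 87 40]
t=11: x=[111.3500 101.6750 84.9200 43.0550] k=[112 104 86 48]
t=12: x=[111.4800 103.3500 84.7000 50.4700] k=[112 99 89 50]
t=13: x=[111.1550 99.1950 87.1150 52.5350] k=[111 102 86 48]
t=14: x=[110.4150 101.5450 84.5700 50.4700] k=[110 104 80 51]
t=15: x=[109.6100 102.8300 79.6750 52.8850] k=[112 99 79 48]
t=16: x=[111.1550 98.5450 78.2850 50.0150] k=[112 96 82 48]
t=17: x=[110.9600 96.1300 80.7000 50.2100] k=[106 101 80 49]
t=18: x=[105.6750 99.9600 79.3500 51.0150] k=[110 98 74 55]
t=19: x=[109.2200 97.2200 74.3250 56.2350] k=[106 96 76 57]
t=20: x=[105.3500 95.3500 76.0650 58.2350] k=[102 94 75 58]
t=21: x=[101.4800 93.2850 75.1300 59.1050] k=[105 88 80 54]
t=22: x=[103.8950 88.5850 78.8300 55.6900] k=[108 86 81 57]
t=23: x=[106.5700 87.1050 79.7650 58.5600] k=[102 92 75 56]
t=24: x=[101.3500 91.5450 74.8700 57.2350] k=[100 89 76 57]

[0.8929, 0.7946, 0.6786, 0.5089]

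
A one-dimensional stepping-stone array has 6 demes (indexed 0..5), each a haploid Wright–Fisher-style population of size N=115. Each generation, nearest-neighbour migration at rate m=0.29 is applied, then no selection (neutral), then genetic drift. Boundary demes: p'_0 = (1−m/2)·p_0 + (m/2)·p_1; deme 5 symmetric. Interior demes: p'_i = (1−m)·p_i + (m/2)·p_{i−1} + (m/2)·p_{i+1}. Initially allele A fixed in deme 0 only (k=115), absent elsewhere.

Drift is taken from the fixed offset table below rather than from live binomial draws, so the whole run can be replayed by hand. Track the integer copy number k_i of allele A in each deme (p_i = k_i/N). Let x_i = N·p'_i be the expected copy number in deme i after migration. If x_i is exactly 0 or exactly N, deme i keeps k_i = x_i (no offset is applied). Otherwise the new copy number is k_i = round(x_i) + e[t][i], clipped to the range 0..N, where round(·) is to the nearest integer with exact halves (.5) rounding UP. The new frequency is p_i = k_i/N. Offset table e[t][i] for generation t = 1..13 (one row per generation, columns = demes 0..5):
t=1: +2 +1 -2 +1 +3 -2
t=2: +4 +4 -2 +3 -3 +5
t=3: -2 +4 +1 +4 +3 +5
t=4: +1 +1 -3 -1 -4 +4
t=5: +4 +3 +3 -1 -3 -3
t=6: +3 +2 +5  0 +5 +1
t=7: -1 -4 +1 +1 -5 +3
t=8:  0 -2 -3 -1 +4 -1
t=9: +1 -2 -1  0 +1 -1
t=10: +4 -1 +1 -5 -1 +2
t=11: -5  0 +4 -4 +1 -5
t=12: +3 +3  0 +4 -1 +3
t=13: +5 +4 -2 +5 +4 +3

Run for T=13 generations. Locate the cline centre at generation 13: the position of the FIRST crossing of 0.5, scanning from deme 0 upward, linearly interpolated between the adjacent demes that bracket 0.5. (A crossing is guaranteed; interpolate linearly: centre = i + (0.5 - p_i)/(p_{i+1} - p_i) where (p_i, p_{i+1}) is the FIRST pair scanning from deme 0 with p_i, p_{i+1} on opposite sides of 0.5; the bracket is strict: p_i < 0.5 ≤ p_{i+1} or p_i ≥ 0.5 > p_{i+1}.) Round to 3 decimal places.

t=0: k=[115 0 0 0 0 0]
t=1: x=[98.3250 16.6750 0.0000 0.0000 0.0000 0.0000] k=[100 18 0 0 0 0]
t=2: x=[88.1100 27.2800 2.6100 0.0000 0.0000 0.0000] k=[92 31 1 0 0 0]
t=3: x=[83.1550 35.4950 5.2050 0.1450 0.0000 0.0000] k=[81 39 6 4 0 0]
t=4: x=[74.9100 40.3050 10.4950 3.7100 0.5800 0.0000] k=[76 41 7 3 0 0]
t=5: x=[70.9250 41.1450 11.3500 3.1450 0.4350 0.0000] k=[75 44 14 2 0 0]
t=6: x=[70.5050 44.1450 16.6100 3.4500 0.2900 0.0000] k=[74 46 22 3 5 0]
t=7: x=[69.9400 46.5800 22.7250 6.0450 3.9850 0.7250] k=[69 43 24 7 0 4]
t=8: x=[65.2300 44.0150 24.2900 8.4500 1.5950 3.4200] k=[65 42 21 7 6 2]
t=9: x=[61.6650 42.2900 22.0150 8.8850 5.5650 2.5800] k=[63 40 21 9 7 2]
t=10: x=[59.6650 40.5800 22.0150 10.4500 6.5650 2.7250] k=[64 40 23 5 6 5]
t=11: x=[60.5200 41.0150 22.8550 7.7550 5.7100 5.1450] k=[56 41 27 4 7 0]
t=12: x=[53.8250 41.1450 25.6950 7.7700 5.5500 1.0150] k=[57 44 26 12 5 4]
t=13: x=[55.1150 43.2750 26.5800 13.0150 5.8700 4.1450] k=[60 47 25 18 10 7]

0.192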